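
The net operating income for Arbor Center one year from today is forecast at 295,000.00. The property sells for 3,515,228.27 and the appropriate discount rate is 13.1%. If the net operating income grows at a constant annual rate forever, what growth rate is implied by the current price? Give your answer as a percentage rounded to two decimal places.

P = D₁/(r−g) ⇒ g = r − D₁/P = 0.131 − 295,000.00/3,515,228.27 = 0.047079

4.71%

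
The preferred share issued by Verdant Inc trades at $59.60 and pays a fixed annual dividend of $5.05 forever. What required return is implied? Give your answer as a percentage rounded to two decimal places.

P = C/r ⇒ r = C/P = $5.05/$59.60 = 0.084732

8.47%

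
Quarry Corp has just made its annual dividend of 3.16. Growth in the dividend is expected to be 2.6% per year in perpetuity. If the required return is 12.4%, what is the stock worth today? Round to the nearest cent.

D₁ = D₀ × (1 + g) = 3.16 × 1.026 = 3.2422
Growing perpetuity: P = D₁ / (r − g) = 3.2422 / (0.124 − 0.026) = 33.08

33.08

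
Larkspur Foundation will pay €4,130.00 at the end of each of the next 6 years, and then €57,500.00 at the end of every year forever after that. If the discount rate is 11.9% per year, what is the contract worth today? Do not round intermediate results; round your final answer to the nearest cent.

€263144.60

PV of 6-year annuity: €4,130.00 × [1 − (1+0.119)^−6] / 0.119 = 17028.31213
Perpetuity value at year 6: €57,500.00 / 0.119 = 483193.27731
PV of perpetuity: 483193.27731 / (1+0.119)^6 = 246116.29243
Total PV = 17028.31213 + 246116.29243 = 263144.60456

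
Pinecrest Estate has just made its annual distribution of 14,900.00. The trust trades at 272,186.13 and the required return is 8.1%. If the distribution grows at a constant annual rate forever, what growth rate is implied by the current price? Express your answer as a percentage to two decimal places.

P = D₀(1+g)/(r−g) ⇒ P(r−g) = D₀(1+g) ⇒ g(P+D₀) = P·r − D₀
g = (P·r − D₀)/(P + D₀) = (272,186.13×0.081 − 14,900.00) / (272,186.13 + 14,900.00) = 0.024895

2.49%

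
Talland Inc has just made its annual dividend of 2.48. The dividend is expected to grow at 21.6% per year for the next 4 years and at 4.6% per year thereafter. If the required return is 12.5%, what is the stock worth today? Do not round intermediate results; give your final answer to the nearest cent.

56.92

D_1 = 3.01568
D_2 = 3.66707
D_3 = 4.45915
D_4 = 5.42233
Terminal value at year 4: TV = D_4×(1+g_2)/(r−g_2) = 5.67176/0.079 = 71.79440
P_0 = D_1/(1+r)^1 + D_2/(1+r)^2 + D_3/(1+r)^3 + D_4/(1+r)^4 + TV/(1+r)^4
    = 2.68060 + 2.89744 + 3.13181 + 3.38513 + 44.82089 = 56.91587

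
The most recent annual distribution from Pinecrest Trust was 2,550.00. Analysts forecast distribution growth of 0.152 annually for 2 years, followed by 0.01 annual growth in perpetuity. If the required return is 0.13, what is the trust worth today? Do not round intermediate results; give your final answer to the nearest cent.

D_1 = 2937.60000
D_2 = 3384.11520
Terminal value at year 2: TV = D_2×(1+g_2)/(r−g_2) = 3417.95635/0.12 = 28482.96960
P_0 = D_1/(1+r)^1 + D_2/(1+r)^2 + TV/(1+r)^2
    = 2599.64602 + 2650.25860 + 22306.34317 = 27556.24779

27556.25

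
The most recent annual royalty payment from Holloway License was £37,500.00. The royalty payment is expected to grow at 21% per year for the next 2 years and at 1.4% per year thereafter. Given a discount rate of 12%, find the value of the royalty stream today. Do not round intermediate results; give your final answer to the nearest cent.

£502977.59

D_1 = 45375.00000
D_2 = 54903.75000
Terminal value at year 2: TV = D_2×(1+g_2)/(r−g_2) = 55672.40250/0.106 = 525211.34434
P_0 = D_1/(1+r)^1 + D_2/(1+r)^2 + TV/(1+r)^2
    = 40513.39286 + 43768.93335 + 418695.26813 = 502977.59434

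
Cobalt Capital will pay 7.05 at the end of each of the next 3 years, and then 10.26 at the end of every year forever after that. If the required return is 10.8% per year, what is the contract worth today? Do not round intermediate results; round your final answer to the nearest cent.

87.13

PV of 3-year annuity: 7.05 × [1 − (1+0.108)^−3] / 0.108 = 17.28829
Perpetuity value at year 3: 10.26 / 0.108 = 95.00000
PV of perpetuity: 95.00000 / (1+0.108)^3 = 69.84002
Total PV = 17.28829 + 69.84002 = 87.12831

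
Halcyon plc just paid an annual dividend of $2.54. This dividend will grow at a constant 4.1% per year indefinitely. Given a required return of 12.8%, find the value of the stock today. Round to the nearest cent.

D₁ = D₀ × (1 + g) = $2.54 × 1.041 = $2.6441
Growing perpetuity: P = D₁ / (r − g) = $2.6441 / (0.128 − 0.041) = $30.39

$30.39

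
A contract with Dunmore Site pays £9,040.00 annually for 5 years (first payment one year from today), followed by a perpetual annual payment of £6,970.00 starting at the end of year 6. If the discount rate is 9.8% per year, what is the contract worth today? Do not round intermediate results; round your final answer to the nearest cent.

PV of 5-year annuity: £9,040.00 × [1 − (1+0.098)^−5] / 0.098 = 34444.52321
Perpetuity value at year 5: £6,970.00 / 0.098 = 71122.44898
PV of perpetuity: 71122.44898 / (1+0.098)^5 = 44565.11195
Total PV = 34444.52321 + 44565.11195 = 79009.63516

£79009.64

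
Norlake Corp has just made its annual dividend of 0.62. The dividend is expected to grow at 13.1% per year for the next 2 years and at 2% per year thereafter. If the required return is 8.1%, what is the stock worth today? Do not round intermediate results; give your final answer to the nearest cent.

D_1 = 0.70122
D_2 = 0.79308
Terminal value at year 2: TV = D_2×(1+g_2)/(r−g_2) = 0.80894/0.061 = 13.26133
P_0 = D_1/(1+r)^1 + D_2/(1+r)^2 + TV/(1+r)^2
    = 0.64868 + 0.67868 + 11.34843 = 12.67579

12.68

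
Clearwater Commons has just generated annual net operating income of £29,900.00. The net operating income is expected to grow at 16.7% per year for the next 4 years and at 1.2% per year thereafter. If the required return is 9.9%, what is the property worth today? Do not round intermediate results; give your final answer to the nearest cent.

D_1 = 34893.30000
D_2 = 40720.48110
D_3 = 47520.80144
D_4 = 55456.77528
Terminal value at year 4: TV = D_4×(1+g_2)/(r−g_2) = 56122.25659/0.087 = 645083.40906
P_0 = D_1/(1+r)^1 + D_2/(1+r)^2 + D_3/(1+r)^3 + D_4/(1+r)^4 + TV/(1+r)^4
    = 31750.04550 + 33714.56150 + 35800.63082 + 38015.77450 + 442206.48035 = 581487.49268

£581487.49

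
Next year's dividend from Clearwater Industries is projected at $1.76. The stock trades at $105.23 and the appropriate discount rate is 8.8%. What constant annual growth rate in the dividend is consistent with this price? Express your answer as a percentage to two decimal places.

P = D₁/(r−g) ⇒ g = r − D₁/P = 0.088 − $1.76/$105.23 = 0.071275

7.13%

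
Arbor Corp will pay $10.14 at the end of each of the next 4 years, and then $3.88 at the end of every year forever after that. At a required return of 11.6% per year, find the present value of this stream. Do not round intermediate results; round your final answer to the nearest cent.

$52.62

PV of 4-year annuity: $10.14 × [1 − (1+0.116)^−4] / 0.116 = 31.06000
Perpetuity value at year 4: $3.88 / 0.116 = 33.44828
PV of perpetuity: 33.44828 / (1+0.116)^4 = 21.56339
Total PV = 31.06000 + 21.56339 = 52.62338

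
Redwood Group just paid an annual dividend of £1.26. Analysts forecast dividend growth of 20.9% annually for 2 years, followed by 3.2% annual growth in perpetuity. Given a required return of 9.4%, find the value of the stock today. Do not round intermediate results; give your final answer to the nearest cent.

D_1 = 1.52334
D_2 = 1.84172
Terminal value at year 2: TV = D_2×(1+g_2)/(r−g_2) = 1.90065/0.062 = 30.65569
P_0 = D_1/(1+r)^1 + D_2/(1+r)^2 + TV/(1+r)^2
    = 1.39245 + 1.53882 + 25.61395 = 28.54522

£28.55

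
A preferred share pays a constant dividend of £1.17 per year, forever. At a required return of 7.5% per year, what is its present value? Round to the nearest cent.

Level perpetuity: PV = C / r = £1.17 / 0.075 = £15.60

£15.60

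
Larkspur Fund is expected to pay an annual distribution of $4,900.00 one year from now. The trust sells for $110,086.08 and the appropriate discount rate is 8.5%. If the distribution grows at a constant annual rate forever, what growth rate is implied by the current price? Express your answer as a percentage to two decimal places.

P = D₁/(r−g) ⇒ g = r − D₁/P = 0.085 − $4,900.00/$110,086.08 = 0.040489

4.05%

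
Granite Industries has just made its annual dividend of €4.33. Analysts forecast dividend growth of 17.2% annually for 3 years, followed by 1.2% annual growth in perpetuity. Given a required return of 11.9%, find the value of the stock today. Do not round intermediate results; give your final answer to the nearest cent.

€61.31

D_1 = 5.07476
D_2 = 5.94762
D_3 = 6.97061
Terminal value at year 3: TV = D_3×(1+g_2)/(r−g_2) = 7.05426/0.107 = 65.92763
P_0 = D_1/(1+r)^1 + D_2/(1+r)^2 + D_3/(1+r)^3 + TV/(1+r)^3
    = 4.53508 + 4.74988 + 4.97486 + 47.05190 = 61.31173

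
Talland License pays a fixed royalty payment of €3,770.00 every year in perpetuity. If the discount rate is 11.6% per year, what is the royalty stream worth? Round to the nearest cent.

Level perpetuity: PV = C / r = €3,770.00 / 0.116 = €32,500.00

€32500.00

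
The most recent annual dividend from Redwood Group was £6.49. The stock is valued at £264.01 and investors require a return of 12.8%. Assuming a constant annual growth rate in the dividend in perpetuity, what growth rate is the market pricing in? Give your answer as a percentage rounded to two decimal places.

10.09%

P = D₀(1+g)/(r−g) ⇒ P(r−g) = D₀(1+g) ⇒ g(P+D₀) = P·r − D₀
g = (P·r − D₀)/(P + D₀) = (£264.01×0.128 − £6.49) / (£264.01 + £6.49) = 0.100936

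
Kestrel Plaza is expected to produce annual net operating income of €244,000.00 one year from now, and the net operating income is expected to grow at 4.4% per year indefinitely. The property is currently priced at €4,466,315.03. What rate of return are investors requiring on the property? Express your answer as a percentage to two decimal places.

P = D₁/(r − g) ⇒ r = D₁/P + g = €244,000.0000/€4,466,315.03 + 0.044 = 0.054631 + 0.044 = 0.098631

9.86%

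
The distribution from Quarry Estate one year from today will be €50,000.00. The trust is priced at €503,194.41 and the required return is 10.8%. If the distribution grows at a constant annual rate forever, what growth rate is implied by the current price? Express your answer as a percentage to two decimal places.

P = D₁/(r−g) ⇒ g = r − D₁/P = 0.108 − €50,000.00/€503,194.41 = 0.008635

0.86%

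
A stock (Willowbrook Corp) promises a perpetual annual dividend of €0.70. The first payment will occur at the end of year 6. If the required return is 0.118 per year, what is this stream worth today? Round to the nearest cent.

€3.40

Value at end of year 5: C / r = €0.70 / 0.118 = €5.9322
Discount to today: PV = €5.9322 / (1 + 0.118)^5 = €5.9322 / 1.746663 = €3.40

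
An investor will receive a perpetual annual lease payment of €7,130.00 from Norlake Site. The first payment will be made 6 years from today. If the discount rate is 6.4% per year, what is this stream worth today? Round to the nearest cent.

Value at end of year 5: C / r = €7,130.00 / 0.064 = €111,406.2500
Discount to today: PV = €111,406.2500 / (1 + 0.064)^5 = €111,406.2500 / 1.363666 = €81,696.12

€81696.12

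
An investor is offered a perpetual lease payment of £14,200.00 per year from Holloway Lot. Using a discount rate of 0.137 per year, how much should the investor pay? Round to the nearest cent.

Level perpetuity: PV = C / r = £14,200.00 / 0.137 = £103,649.64

£103649.64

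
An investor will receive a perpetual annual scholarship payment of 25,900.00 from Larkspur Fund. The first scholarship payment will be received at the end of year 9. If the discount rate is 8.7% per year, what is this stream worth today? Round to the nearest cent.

Value at end of year 8: C / r = 25,900.00 / 0.087 = 297,701.1494
Discount to today: PV = 297,701.1494 / (1 + 0.087)^8 = 297,701.1494 / 1.949110 = 152,736.97

152736.97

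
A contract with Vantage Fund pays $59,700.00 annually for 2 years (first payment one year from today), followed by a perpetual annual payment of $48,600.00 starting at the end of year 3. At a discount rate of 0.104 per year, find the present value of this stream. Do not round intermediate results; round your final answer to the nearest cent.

$486469.24

PV of 2-year annuity: $59,700.00 × [1 − (1+0.104)^−2] / 0.104 = 103058.04978
Perpetuity value at year 2: $48,600.00 / 0.104 = 467307.69231
PV of perpetuity: 467307.69231 / (1+0.104)^2 = 383411.18947
Total PV = 103058.04978 + 383411.18947 = 486469.23925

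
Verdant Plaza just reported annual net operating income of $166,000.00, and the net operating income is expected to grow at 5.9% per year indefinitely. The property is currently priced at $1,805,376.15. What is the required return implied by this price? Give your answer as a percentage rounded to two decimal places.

15.64%

D₁ = $166,000.00 × 1.059 = $175,794.0000
P = D₁/(r − g) ⇒ r = D₁/P + g = $175,794.0000/$1,805,376.15 + 0.059 = 0.097373 + 0.059 = 0.156373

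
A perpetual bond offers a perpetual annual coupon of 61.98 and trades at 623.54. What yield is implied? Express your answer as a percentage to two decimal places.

P = C/r ⇒ r = C/P = 61.98/623.54 = 0.099400

9.94%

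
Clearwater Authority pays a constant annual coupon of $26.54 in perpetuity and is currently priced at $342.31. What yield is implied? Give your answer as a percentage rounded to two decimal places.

P = C/r ⇒ r = C/P = $26.54/$342.31 = 0.077532

7.75%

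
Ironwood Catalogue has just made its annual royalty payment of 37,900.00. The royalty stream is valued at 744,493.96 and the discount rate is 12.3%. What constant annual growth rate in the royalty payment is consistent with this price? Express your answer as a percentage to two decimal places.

6.86%

P = D₀(1+g)/(r−g) ⇒ P(r−g) = D₀(1+g) ⇒ g(P+D₀) = P·r − D₀
g = (P·r − D₀)/(P + D₀) = (744,493.96×0.123 − 37,900.00) / (744,493.96 + 37,900.00) = 0.068601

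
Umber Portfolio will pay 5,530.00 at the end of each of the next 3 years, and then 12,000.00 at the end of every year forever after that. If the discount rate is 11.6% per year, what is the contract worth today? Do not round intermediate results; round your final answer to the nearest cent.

87800.99

PV of 3-year annuity: 5,530.00 × [1 − (1+0.116)^−3] / 0.116 = 13373.95872
Perpetuity value at year 3: 12,000.00 / 0.116 = 103448.27586
PV of perpetuity: 103448.27586 / (1+0.116)^3 = 74427.02728
Total PV = 13373.95872 + 74427.02728 = 87800.98600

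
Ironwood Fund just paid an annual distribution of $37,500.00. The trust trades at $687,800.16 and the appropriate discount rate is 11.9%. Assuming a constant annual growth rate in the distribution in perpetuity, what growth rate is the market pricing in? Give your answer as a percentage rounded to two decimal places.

6.11%

P = D₀(1+g)/(r−g) ⇒ P(r−g) = D₀(1+g) ⇒ g(P+D₀) = P·r − D₀
g = (P·r − D₀)/(P + D₀) = ($687,800.16×0.119 − $37,500.00) / ($687,800.16 + $37,500.00) = 0.061145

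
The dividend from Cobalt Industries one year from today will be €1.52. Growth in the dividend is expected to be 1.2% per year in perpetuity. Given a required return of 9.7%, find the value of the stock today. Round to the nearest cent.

Growing perpetuity: P = D₁ / (r − g) = €1.5200 / (0.097 − 0.012) = €17.88

€17.88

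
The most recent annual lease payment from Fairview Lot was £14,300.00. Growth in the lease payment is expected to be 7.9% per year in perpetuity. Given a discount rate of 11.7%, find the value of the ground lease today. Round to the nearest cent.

D₁ = D₀ × (1 + g) = £14,300.00 × 1.079 = £15,429.7000
Growing perpetuity: P = D₁ / (r − g) = £15,429.7000 / (0.117 − 0.079) = £406,044.74

£406044.74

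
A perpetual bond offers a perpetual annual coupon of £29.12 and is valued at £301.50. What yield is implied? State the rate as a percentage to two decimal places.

P = C/r ⇒ r = C/P = £29.12/£301.50 = 0.096584

9.66%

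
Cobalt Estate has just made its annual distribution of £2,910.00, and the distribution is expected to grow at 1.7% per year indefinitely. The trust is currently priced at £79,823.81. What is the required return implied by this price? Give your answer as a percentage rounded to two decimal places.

D₁ = £2,910.00 × 1.017 = £2,959.4700
P = D₁/(r − g) ⇒ r = D₁/P + g = £2,959.4700/£79,823.81 + 0.017 = 0.037075 + 0.017 = 0.054075

5.41%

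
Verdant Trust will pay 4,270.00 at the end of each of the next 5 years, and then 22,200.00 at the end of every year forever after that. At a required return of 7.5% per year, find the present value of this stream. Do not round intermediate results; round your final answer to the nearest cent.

PV of 5-year annuity: 4,270.00 × [1 − (1+0.075)^−5] / 0.075 = 17275.92853
Perpetuity value at year 5: 22,200.00 / 0.075 = 296000.00000
PV of perpetuity: 296000.00000 / (1+0.075)^5 = 206181.35518
Total PV = 17275.92853 + 206181.35518 = 223457.28371

223457.28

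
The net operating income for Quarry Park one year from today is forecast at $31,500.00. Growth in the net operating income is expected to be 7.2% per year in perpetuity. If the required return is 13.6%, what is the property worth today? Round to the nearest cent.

Growing perpetuity: P = D₁ / (r − g) = $31,500.0000 / (0.136 − 0.072) = $492,187.50

$492187.50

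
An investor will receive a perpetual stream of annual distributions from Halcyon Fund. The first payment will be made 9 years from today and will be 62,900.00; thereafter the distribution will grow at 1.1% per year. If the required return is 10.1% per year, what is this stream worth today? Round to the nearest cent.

Value at end of year 8: C₁ / (r − g) = 62,900.00 / (0.101 − 0.011) = 698,888.8889
Discount to today: PV = 698,888.8889 / (1 + 0.101)^8 = 698,888.8889 / 2.159228 = 323,675.32

323675.32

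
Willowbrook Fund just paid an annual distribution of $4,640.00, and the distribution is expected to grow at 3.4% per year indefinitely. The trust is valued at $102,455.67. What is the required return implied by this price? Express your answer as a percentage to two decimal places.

D₁ = $4,640.00 × 1.034 = $4,797.7600
P = D₁/(r − g) ⇒ r = D₁/P + g = $4,797.7600/$102,455.67 + 0.034 = 0.046828 + 0.034 = 0.080828

8.08%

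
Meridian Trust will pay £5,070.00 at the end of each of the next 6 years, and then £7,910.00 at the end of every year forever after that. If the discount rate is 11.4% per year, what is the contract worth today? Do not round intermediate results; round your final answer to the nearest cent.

PV of 6-year annuity: £5,070.00 × [1 − (1+0.114)^−6] / 0.114 = 21203.92105
Perpetuity value at year 6: £7,910.00 / 0.114 = 69385.96491
PV of perpetuity: 69385.96491 / (1+0.114)^6 = 36304.50228
Total PV = 21203.92105 + 36304.50228 = 57508.42334

£57508.42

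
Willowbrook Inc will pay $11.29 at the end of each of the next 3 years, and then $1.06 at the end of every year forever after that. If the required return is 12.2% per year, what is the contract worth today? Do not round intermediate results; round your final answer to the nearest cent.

PV of 3-year annuity: $11.29 × [1 − (1+0.122)^−3] / 0.122 = 27.02375
Perpetuity value at year 3: $1.06 / 0.122 = 8.68852
PV of perpetuity: 8.68852 / (1+0.122)^3 = 6.15131
Total PV = 27.02375 + 6.15131 = 33.17506

$33.18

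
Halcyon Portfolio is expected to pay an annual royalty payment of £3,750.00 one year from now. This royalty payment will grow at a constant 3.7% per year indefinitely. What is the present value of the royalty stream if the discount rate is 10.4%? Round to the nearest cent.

Growing perpetuity: P = D₁ / (r − g) = £3,750.0000 / (0.104 − 0.037) = £55,970.15

£55970.15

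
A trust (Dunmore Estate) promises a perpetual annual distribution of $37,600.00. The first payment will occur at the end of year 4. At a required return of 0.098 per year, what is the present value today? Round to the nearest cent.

$289837.62

Value at end of year 3: C / r = $37,600.00 / 0.098 = $383,673.4694
Discount to today: PV = $383,673.4694 / (1 + 0.098)^3 = $383,673.4694 / 1.323753 = $289,837.62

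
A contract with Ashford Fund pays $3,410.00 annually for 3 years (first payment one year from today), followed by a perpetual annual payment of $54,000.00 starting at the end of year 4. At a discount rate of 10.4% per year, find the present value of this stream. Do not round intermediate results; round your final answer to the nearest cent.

$394301.63

PV of 3-year annuity: $3,410.00 × [1 − (1+0.104)^−3] / 0.104 = 8420.80192
Perpetuity value at year 3: $54,000.00 / 0.104 = 519230.76923
PV of perpetuity: 519230.76923 / (1+0.104)^3 = 385880.82676
Total PV = 8420.80192 + 385880.82676 = 394301.62869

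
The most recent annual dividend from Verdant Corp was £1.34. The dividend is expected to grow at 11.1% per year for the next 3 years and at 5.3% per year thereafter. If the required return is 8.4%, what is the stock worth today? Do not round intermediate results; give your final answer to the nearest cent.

£53.23

D_1 = 1.48874
D_2 = 1.65399
D_3 = 1.83758
Terminal value at year 3: TV = D_3×(1+g_2)/(r−g_2) = 1.93497/0.031 = 62.41855
P_0 = D_1/(1+r)^1 + D_2/(1+r)^2 + D_3/(1+r)^3 + TV/(1+r)^3
    = 1.37338 + 1.40758 + 1.44264 + 49.00335 = 53.22696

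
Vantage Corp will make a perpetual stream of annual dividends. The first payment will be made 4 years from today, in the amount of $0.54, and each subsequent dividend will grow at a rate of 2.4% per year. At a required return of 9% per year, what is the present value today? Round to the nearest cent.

$6.32

Value at end of year 3: C₁ / (r − g) = $0.54 / (0.09 − 0.024) = $8.1818
Discount to today: PV = $8.1818 / (1 + 0.09)^3 = $8.1818 / 1.295029 = $6.32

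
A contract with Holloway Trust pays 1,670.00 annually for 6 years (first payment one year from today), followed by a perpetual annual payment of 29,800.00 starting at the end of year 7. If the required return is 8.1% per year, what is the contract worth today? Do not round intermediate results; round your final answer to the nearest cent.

PV of 6-year annuity: 1,670.00 × [1 − (1+0.081)^−6] / 0.081 = 7696.84440
Perpetuity value at year 6: 29,800.00 / 0.081 = 367901.23457
PV of perpetuity: 367901.23457 / (1+0.081)^6 = 230556.34649
Total PV = 7696.84440 + 230556.34649 = 238253.19089

238253.19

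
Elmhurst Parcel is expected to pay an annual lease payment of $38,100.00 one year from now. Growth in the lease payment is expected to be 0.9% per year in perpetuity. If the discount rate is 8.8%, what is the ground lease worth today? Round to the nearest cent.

Growing perpetuity: P = D₁ / (r − g) = $38,100.0000 / (0.088 − 0.009) = $482,278.48

$482278.48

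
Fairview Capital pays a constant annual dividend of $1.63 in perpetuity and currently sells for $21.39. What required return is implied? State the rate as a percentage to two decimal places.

7.62%

P = C/r ⇒ r = C/P = $1.63/$21.39 = 0.076204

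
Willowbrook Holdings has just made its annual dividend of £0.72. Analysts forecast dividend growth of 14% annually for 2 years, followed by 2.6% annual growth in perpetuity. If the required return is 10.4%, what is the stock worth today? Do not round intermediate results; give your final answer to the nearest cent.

D_1 = 0.82080
D_2 = 0.93571
Terminal value at year 2: TV = D_2×(1+g_2)/(r−g_2) = 0.96004/0.078 = 12.30821
P_0 = D_1/(1+r)^1 + D_2/(1+r)^2 + TV/(1+r)^2
    = 0.74348 + 0.76772 + 10.09850 = 11.60970

£11.61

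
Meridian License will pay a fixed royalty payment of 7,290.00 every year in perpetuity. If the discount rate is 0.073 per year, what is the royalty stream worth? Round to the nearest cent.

Level perpetuity: PV = C / r = 7,290.00 / 0.073 = 99,863.01

99863.01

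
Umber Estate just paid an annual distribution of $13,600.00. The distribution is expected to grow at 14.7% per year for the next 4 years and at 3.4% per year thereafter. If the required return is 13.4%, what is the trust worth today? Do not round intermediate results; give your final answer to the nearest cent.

D_1 = 15599.20000
D_2 = 17892.28240
D_3 = 20522.44791
D_4 = 23539.24776
Terminal value at year 4: TV = D_4×(1+g_2)/(r−g_2) = 24339.58218/0.1 = 243395.82180
P_0 = D_1/(1+r)^1 + D_2/(1+r)^2 + D_3/(1+r)^3 + D_4/(1+r)^4 + TV/(1+r)^4
    = 13755.90829 + 13913.60389 + 14073.10728 + 14234.43920 + 147184.10133 = 203161.15999

$203161.16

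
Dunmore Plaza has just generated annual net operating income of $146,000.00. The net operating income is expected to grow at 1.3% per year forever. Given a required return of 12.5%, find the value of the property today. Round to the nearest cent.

$1320517.86

D₁ = D₀ × (1 + g) = $146,000.00 × 1.013 = $147,898.0000
Growing perpetuity: P = D₁ / (r − g) = $147,898.0000 / (0.125 − 0.013) = $1,320,517.86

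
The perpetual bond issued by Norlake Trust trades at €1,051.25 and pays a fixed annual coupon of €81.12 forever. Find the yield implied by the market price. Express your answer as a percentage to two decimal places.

7.72%

P = C/r ⇒ r = C/P = €81.12/€1,051.25 = 0.077165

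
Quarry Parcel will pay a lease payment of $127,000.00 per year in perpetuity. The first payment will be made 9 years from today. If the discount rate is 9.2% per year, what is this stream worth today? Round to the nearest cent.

Value at end of year 8: C / r = $127,000.00 / 0.092 = $1,380,434.7826
Discount to today: PV = $1,380,434.7826 / (1 + 0.092)^8 = $1,380,434.7826 / 2.022000 = $682,707.68

$682707.68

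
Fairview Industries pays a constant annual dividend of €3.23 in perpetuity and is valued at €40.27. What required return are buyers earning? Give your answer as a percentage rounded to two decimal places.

P = C/r ⇒ r = C/P = €3.23/€40.27 = 0.080209

8.02%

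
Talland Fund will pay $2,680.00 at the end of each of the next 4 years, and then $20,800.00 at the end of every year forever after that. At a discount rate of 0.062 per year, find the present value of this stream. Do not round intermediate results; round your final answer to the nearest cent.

PV of 4-year annuity: $2,680.00 × [1 − (1+0.062)^−4] / 0.062 = 9244.11146
Perpetuity value at year 4: $20,800.00 / 0.062 = 335483.87097
PV of perpetuity: 335483.87097 / (1+0.062)^4 = 263738.52833
Total PV = 9244.11146 + 263738.52833 = 272982.63979

$272982.64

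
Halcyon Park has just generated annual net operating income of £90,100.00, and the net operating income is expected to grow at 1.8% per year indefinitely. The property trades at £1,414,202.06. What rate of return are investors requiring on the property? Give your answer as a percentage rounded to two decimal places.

8.29%

D₁ = £90,100.00 × 1.018 = £91,721.8000
P = D₁/(r − g) ⇒ r = D₁/P + g = £91,721.8000/£1,414,202.06 + 0.018 = 0.064858 + 0.018 = 0.082858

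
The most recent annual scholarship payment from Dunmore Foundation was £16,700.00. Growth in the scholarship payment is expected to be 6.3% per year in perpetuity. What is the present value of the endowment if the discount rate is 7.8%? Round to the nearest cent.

D₁ = D₀ × (1 + g) = £16,700.00 × 1.063 = £17,752.1000
Growing perpetuity: P = D₁ / (r − g) = £17,752.1000 / (0.078 − 0.063) = £1,183,473.33

£1183473.33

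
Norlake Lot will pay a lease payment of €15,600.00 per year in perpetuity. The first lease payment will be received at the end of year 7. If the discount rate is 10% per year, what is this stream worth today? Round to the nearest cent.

€88057.93

Value at end of year 6: C / r = €15,600.00 / 0.1 = €156,000.0000
Discount to today: PV = €156,000.0000 / (1 + 0.1)^6 = €156,000.0000 / 1.771561 = €88,057.93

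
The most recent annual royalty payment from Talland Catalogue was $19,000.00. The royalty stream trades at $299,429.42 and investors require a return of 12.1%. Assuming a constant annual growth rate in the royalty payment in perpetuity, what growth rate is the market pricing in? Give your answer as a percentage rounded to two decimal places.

5.41%

P = D₀(1+g)/(r−g) ⇒ P(r−g) = D₀(1+g) ⇒ g(P+D₀) = P·r − D₀
g = (P·r − D₀)/(P + D₀) = ($299,429.42×0.121 − $19,000.00) / ($299,429.42 + $19,000.00) = 0.054112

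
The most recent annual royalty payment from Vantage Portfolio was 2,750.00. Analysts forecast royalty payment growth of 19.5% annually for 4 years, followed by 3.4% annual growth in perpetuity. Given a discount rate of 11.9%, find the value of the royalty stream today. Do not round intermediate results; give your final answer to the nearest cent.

56508.61

D_1 = 3286.25000
D_2 = 3927.06875
D_3 = 4692.84716
D_4 = 5607.95235
Terminal value at year 4: TV = D_4×(1+g_2)/(r−g_2) = 5798.62273/0.085 = 68219.09096
P_0 = D_1/(1+r)^1 + D_2/(1+r)^2 + D_3/(1+r)^3 + D_4/(1+r)^4 + TV/(1+r)^4
    = 2936.77391 + 3136.23308 + 3349.23908 + 3576.71198 + 43509.64921 = 56508.60725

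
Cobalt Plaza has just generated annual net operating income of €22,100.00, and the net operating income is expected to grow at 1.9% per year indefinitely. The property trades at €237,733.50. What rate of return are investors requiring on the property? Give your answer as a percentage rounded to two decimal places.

D₁ = €22,100.00 × 1.019 = €22,519.9000
P = D₁/(r − g) ⇒ r = D₁/P + g = €22,519.9000/€237,733.50 + 0.019 = 0.094727 + 0.019 = 0.113727

11.37%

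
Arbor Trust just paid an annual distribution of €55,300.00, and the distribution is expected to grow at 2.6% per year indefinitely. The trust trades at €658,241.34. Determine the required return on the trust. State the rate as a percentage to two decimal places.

11.22%

D₁ = €55,300.00 × 1.026 = €56,737.8000
P = D₁/(r − g) ⇒ r = D₁/P + g = €56,737.8000/€658,241.34 + 0.026 = 0.086196 + 0.026 = 0.112196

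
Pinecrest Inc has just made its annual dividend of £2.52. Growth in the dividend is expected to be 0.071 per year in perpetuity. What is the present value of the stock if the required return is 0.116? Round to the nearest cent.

D₁ = D₀ × (1 + g) = £2.52 × 1.071 = £2.6989
Growing perpetuity: P = D₁ / (r − g) = £2.6989 / (0.116 − 0.071) = £59.98

£59.98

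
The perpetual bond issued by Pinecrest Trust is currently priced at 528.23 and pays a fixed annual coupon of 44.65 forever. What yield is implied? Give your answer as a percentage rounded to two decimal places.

P = C/r ⇒ r = C/P = 44.65/528.23 = 0.084528

8.45%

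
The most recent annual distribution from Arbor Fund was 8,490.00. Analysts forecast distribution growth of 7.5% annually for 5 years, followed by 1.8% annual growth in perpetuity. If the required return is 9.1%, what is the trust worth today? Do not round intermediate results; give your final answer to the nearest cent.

D_1 = 9126.75000
D_2 = 9811.25625
D_3 = 10547.10047
D_4 = 11338.13300
D_5 = 12188.49298
Terminal value at year 5: TV = D_5×(1+g_2)/(r−g_2) = 12407.88585/0.073 = 169971.03908
P_0 = D_1/(1+r)^1 + D_2/(1+r)^2 + D_3/(1+r)^3 + D_4/(1+r)^4 + D_5/(1+r)^5 + TV/(1+r)^5
    = 8365.49038 + 8242.80674 + 8121.92232 + 8002.81071 + 7885.44594 + 109964.16389 = 150582.63998

150582.64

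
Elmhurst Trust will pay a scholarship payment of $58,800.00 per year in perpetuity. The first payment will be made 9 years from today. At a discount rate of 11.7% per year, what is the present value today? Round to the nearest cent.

Value at end of year 8: C / r = $58,800.00 / 0.117 = $502,564.1026
Discount to today: PV = $502,564.1026 / (1 + 0.117)^8 = $502,564.1026 / 2.423402 = $207,379.62

$207379.62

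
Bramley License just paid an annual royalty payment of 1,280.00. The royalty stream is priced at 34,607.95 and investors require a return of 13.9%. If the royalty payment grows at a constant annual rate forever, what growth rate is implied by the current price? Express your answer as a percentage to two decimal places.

P = D₀(1+g)/(r−g) ⇒ P(r−g) = D₀(1+g) ⇒ g(P+D₀) = P·r − D₀
g = (P·r − D₀)/(P + D₀) = (34,607.95×0.139 − 1,280.00) / (34,607.95 + 1,280.00) = 0.098376

9.84%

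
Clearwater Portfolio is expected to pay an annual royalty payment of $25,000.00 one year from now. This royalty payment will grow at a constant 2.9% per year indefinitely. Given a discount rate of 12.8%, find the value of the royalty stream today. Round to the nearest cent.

$252525.25

Growing perpetuity: P = D₁ / (r − g) = $25,000.0000 / (0.128 − 0.029) = $252,525.25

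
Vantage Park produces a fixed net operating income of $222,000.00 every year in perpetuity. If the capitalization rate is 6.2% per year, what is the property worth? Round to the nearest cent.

Level perpetuity: PV = C / r = $222,000.00 / 0.062 = $3,580,645.16

$3580645.16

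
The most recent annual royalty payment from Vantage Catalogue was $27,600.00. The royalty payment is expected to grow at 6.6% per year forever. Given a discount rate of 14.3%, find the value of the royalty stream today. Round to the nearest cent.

D₁ = D₀ × (1 + g) = $27,600.00 × 1.066 = $29,421.6000
Growing perpetuity: P = D₁ / (r − g) = $29,421.6000 / (0.143 − 0.066) = $382,098.70

$382098.70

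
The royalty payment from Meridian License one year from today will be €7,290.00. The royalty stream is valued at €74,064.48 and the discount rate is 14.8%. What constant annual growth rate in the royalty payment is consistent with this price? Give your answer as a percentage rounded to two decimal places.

4.96%

P = D₁/(r−g) ⇒ g = r − D₁/P = 0.148 − €7,290.00/€74,064.48 = 0.049572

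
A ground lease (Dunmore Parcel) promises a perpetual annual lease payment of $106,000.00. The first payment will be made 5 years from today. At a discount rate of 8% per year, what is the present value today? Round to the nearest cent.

$973914.55

Value at end of year 4: C / r = $106,000.00 / 0.08 = $1,325,000.0000
Discount to today: PV = $1,325,000.0000 / (1 + 0.08)^4 = $1,325,000.0000 / 1.360489 = $973,914.55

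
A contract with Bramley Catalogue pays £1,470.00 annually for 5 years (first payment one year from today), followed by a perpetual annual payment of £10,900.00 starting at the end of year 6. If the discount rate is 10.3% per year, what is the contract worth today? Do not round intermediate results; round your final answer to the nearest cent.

PV of 5-year annuity: £1,470.00 × [1 − (1+0.103)^−5] / 0.103 = 5530.01081
Perpetuity value at year 5: £10,900.00 / 0.103 = 105825.24272
PV of perpetuity: 105825.24272 / (1+0.103)^5 = 64820.40065
Total PV = 5530.01081 + 64820.40065 = 70350.41146

£70350.41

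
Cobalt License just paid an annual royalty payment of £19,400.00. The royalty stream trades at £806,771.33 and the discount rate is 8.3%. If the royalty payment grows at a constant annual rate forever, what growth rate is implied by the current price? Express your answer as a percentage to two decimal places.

5.76%

P = D₀(1+g)/(r−g) ⇒ P(r−g) = D₀(1+g) ⇒ g(P+D₀) = P·r − D₀
g = (P·r − D₀)/(P + D₀) = (£806,771.33×0.083 − £19,400.00) / (£806,771.33 + £19,400.00) = 0.057569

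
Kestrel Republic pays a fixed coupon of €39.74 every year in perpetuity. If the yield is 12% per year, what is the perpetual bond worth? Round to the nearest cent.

Level perpetuity: PV = C / r = €39.74 / 0.12 = €331.17

€331.17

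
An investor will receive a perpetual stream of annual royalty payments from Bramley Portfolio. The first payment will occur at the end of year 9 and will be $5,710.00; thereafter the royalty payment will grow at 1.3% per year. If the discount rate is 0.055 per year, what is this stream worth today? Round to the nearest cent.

$88586.42

Value at end of year 8: C₁ / (r − g) = $5,710.00 / (0.055 − 0.013) = $135,952.3810
Discount to today: PV = $135,952.3810 / (1 + 0.055)^8 = $135,952.3810 / 1.534687 = $88,586.42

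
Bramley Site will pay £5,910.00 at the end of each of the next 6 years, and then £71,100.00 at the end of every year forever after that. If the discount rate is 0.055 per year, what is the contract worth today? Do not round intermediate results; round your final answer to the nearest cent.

PV of 6-year annuity: £5,910.00 × [1 − (1+0.055)^−6] / 0.055 = 29523.58412
Perpetuity value at year 6: £71,100.00 / 0.055 = 1292727.27273
PV of perpetuity: 1292727.27273 / (1+0.055)^6 = 937545.06778
Total PV = 29523.58412 + 937545.06778 = 967068.65191

£967068.65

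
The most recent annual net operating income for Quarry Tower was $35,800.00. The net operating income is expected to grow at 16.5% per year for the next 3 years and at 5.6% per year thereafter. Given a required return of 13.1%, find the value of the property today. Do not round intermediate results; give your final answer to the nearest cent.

$664891.32

D_1 = 41707.00000
D_2 = 48588.65500
D_3 = 56605.78307
Terminal value at year 3: TV = D_3×(1+g_2)/(r−g_2) = 59775.70693/0.075 = 797009.42570
P_0 = D_1/(1+r)^1 + D_2/(1+r)^2 + D_3/(1+r)^3 + TV/(1+r)^3
    = 36876.21574 + 37984.78456 + 39126.67905 + 550903.64108 = 664891.32043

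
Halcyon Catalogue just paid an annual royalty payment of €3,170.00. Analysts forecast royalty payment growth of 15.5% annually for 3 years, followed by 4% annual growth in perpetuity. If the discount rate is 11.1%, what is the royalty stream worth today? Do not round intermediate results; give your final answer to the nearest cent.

D_1 = 3661.35000
D_2 = 4228.85925
D_3 = 4884.33243
Terminal value at year 3: TV = D_3×(1+g_2)/(r−g_2) = 5079.70573/0.071 = 71545.15114
P_0 = D_1/(1+r)^1 + D_2/(1+r)^2 + D_3/(1+r)^3 + TV/(1+r)^3
    = 3295.54455 + 3426.06117 + 3561.74676 + 52172.06524 = 62455.41772

€62455.42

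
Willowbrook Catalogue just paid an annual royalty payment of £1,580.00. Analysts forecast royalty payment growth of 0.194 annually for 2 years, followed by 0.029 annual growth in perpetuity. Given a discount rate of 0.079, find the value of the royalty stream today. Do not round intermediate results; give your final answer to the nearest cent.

D_1 = 1886.52000
D_2 = 2252.50488
Terminal value at year 2: TV = D_2×(1+g_2)/(r−g_2) = 2317.82752/0.05 = 46356.55043
P_0 = D_1/(1+r)^1 + D_2/(1+r)^2 + TV/(1+r)^2
    = 1748.39666 + 1934.74107 + 39816.97125 = 43500.10899

£43500.11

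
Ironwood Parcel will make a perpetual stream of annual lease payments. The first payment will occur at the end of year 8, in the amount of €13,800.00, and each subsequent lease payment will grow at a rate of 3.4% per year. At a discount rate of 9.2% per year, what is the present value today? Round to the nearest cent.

€128496.89

Value at end of year 7: C₁ / (r − g) = €13,800.00 / (0.092 − 0.034) = €237,931.0345
Discount to today: PV = €237,931.0345 / (1 + 0.092)^7 = €237,931.0345 / 1.851648 = €128,496.89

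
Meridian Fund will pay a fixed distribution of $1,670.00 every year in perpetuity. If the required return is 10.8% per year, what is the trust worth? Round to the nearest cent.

Level perpetuity: PV = C / r = $1,670.00 / 0.108 = $15,462.96

$15462.96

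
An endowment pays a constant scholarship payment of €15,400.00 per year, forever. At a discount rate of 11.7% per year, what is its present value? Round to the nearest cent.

Level perpetuity: PV = C / r = €15,400.00 / 0.117 = €131,623.93

€131623.93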